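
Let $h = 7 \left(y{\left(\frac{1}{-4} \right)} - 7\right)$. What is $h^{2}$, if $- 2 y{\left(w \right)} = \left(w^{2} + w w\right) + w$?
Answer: $\frac{603729}{256} \approx 2358.3$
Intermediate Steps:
$y{\left(w \right)} = - w^{2} - \frac{w}{2}$ ($y{\left(w \right)} = - \frac{\left(w^{2} + w w\right) + w}{2} = - \frac{\left(w^{2} + w^{2}\right) + w}{2} = - \frac{2 w^{2} + w}{2} = - \frac{w + 2 w^{2}}{2} = - w^{2} - \frac{w}{2}$)
$h = - \frac{777}{16}$ ($h = 7 \left(- \frac{\frac{1}{2} + \frac{1}{-4}}{-4} - 7\right) = 7 \left(\left(-1\right) \left(- \frac{1}{4}\right) \left(\frac{1}{2} - \frac{1}{4}\right) - 7\right) = 7 \left(\left(-1\right) \left(- \frac{1}{4}\right) \frac{1}{4} - 7\right) = 7 \left(\frac{1}{16} - 7\right) = 7 \left(- \frac{111}{16}\right) = - \frac{777}{16} \approx -48.563$)
$h^{2} = \left(- \frac{777}{16}\right)^{2} = \frac{603729}{256}$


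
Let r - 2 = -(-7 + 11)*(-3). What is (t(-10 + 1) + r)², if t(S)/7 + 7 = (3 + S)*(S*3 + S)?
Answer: 2181529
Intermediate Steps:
t(S) = -49 + 28*S*(3 + S) (t(S) = -49 + 7*((3 + S)*(S*3 + S)) = -49 + 7*((3 + S)*(3*S + S)) = -49 + 7*((3 + S)*(4*S)) = -49 + 7*(4*S*(3 + S)) = -49 + 28*S*(3 + S))
r = 14 (r = 2 - (-7 + 11)*(-3) = 2 - 4*(-3) = 2 - 1*(-12) = 2 + 12 = 14)
(t(-10 + 1) + r)² = ((-49 + 28*(-10 + 1)² + 84*(-10 + 1)) + 14)² = ((-49 + 28*(-9)² + 84*(-9)) + 14)² = ((-49 + 28*81 - 756) + 14)² = ((-49 + 2268 - 756) + 14)² = (1463 + 14)² = 1477² = 2181529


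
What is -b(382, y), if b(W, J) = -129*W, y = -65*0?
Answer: 49278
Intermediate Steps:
y = 0
-b(382, y) = -(-129)*382 = -1*(-49278) = 49278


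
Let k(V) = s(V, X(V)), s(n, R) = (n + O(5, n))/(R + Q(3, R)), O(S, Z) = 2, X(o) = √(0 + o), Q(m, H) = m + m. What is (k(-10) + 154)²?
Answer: 4*(-75237*I + 35266*√10)/(-13*I + 6*√10) ≈ 23395.0 + 168.24*I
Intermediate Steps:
Q(m, H) = 2*m
X(o) = √o
s(n, R) = (2 + n)/(6 + R) (s(n, R) = (n + 2)/(R + 2*3) = (2 + n)/(R + 6) = (2 + n)/(6 + R))
k(V) = (2 + V)/(6 + √V)
(k(-10) + 154)² = ((2 - 10)/(6 + √(-10)) + 154)² = (-8/(6 + I*√10) + 154)² = (154 - 8/(6 + I*√10))²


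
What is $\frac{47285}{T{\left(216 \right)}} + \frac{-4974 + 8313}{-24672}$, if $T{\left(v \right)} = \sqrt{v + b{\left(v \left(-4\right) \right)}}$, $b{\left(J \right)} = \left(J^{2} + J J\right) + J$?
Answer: $- \frac{1113}{8224} + \frac{6755 \sqrt{94}}{1692} \approx 38.572$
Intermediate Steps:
$b{\left(J \right)} = J + 2 J^{2}$ ($b{\left(J \right)} = \left(J^{2} + J^{2}\right) + J = 2 J^{2} + J = J + 2 J^{2}$)
$T{\left(v \right)} = \sqrt{v - 4 v \left(1 - 8 v\right)}$ ($T{\left(v \right)} = \sqrt{v + v \left(-4\right) \left(1 + 2 v \left(-4\right)\right)} = \sqrt{v + - 4 v \left(1 + 2 \left(- 4 v\right)\right)} = \sqrt{v + - 4 v \left(1 - 8 v\right)} = \sqrt{v - 4 v \left(1 - 8 v\right)}$)
$\frac{47285}{T{\left(216 \right)}} + \frac{-4974 + 8313}{-24672} = \frac{47285}{\sqrt{216 \left(-3 + 32 \cdot 216\right)}} + \frac{-4974 + 8313}{-24672} = \frac{47285}{\sqrt{216 \left(-3 + 6912\right)}} + 3339 \left(- \frac{1}{24672}\right) = \frac{47285}{\sqrt{216 \cdot 6909}} - \frac{1113}{8224} = \frac{47285}{\sqrt{1492344}} - \frac{1113}{8224} = \frac{47285}{126 \sqrt{94}} - \frac{1113}{8224} = 47285 \frac{\sqrt{94}}{11844} - \frac{1113}{8224} = \frac{6755 \sqrt{94}}{1692} - \frac{1113}{8224} = - \frac{1113}{8224} + \frac{6755 \sqrt{94}}{1692}$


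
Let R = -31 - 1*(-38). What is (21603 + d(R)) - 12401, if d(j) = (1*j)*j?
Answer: 9251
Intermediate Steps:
R = 7 (R = -31 + 38 = 7)
d(j) = j² (d(j) = j*j = j²)
(21603 + d(R)) - 12401 = (21603 + 7²) - 12401 = (21603 + 49) - 12401 = 21652 - 12401 = 9251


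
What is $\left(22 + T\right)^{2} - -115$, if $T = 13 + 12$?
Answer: $2324$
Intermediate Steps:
$T = 25$
$\left(22 + T\right)^{2} - -115 = \left(22 + 25\right)^{2} - -115 = 47^{2} + 115 = 2209 + 115 = 2324$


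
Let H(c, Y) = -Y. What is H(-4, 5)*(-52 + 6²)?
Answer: 80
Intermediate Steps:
H(-4, 5)*(-52 + 6²) = (-1*5)*(-52 + 6²) = -5*(-52 + 36) = -5*(-16) = 80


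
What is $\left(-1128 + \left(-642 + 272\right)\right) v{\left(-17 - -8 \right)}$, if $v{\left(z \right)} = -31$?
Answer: $46438$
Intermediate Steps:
$\left(-1128 + \left(-642 + 272\right)\right) v{\left(-17 - -8 \right)} = \left(-1128 + \left(-642 + 272\right)\right) \left(-31\right) = \left(-1128 - 370\right) \left(-31\right) = \left(-1498\right) \left(-31\right) = 46438$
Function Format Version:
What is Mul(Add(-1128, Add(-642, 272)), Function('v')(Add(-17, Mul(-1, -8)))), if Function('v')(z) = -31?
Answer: 46438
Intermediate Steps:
Mul(Add(-1128, Add(-642, 272)), Function('v')(Add(-17, Mul(-1, -8)))) = Mul(Add(-1128, Add(-642, 272)), -31) = Mul(Add(-1128, -370), -31) = Mul(-1498, -31) = 46438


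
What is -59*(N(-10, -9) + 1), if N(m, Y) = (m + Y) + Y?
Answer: 1593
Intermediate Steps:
N(m, Y) = m + 2*Y (N(m, Y) = (Y + m) + Y = m + 2*Y)
-59*(N(-10, -9) + 1) = -59*((-10 + 2*(-9)) + 1) = -59*((-10 - 18) + 1) = -59*(-28 + 1) = -59*(-27) = 1593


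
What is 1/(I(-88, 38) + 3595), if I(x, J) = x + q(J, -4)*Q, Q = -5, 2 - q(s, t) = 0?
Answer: 1/3497 ≈ 0.00028596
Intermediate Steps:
q(s, t) = 2 (q(s, t) = 2 - 1*0 = 2 + 0 = 2)
I(x, J) = -10 + x (I(x, J) = x + 2*(-5) = x - 10 = -10 + x)
1/(I(-88, 38) + 3595) = 1/((-10 - 88) + 3595) = 1/(-98 + 3595) = 1/3497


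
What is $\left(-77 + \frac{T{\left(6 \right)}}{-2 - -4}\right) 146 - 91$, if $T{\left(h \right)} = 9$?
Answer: $-10676$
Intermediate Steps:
$\left(-77 + \frac{T{\left(6 \right)}}{-2 - -4}\right) 146 - 91 = \left(-77 + \frac{9}{-2 - -4}\right) 146 - 91 = \left(-77 + \frac{9}{-2 + 4}\right) 146 - 91 = \left(-77 + \frac{9}{2}\right) 146 - 91 = \left(- \frac{145}{2}\right) 146 - 91 = -10585 - 91 = -10676$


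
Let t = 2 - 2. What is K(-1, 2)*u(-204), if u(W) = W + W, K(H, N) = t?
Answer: 0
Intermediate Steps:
t = 0
K(H, N) = 0
u(W) = 2*W
K(-1, 2)*u(-204) = 0*(2*(-204)) = 0*(-408) = 0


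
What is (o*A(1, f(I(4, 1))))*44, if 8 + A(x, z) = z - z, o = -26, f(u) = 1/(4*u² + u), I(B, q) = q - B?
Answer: 9152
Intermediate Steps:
f(u) = 1/(u + 4*u²)
A(x, z) = -8 (A(x, z) = -8 + (z - z) = -8 + 0 = -8)
(o*A(1, f(I(4, 1))))*44 = -26*(-8)*44 = 208*44 = 9152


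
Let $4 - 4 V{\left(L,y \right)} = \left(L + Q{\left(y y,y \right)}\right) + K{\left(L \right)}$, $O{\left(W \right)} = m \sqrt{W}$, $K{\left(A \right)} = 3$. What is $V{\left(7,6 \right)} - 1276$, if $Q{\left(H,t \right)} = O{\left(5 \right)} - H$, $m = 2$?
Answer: $- \frac{2537}{2} - \frac{\sqrt{5}}{2} \approx -1269.6$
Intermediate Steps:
$O{\left(W \right)} = 2 \sqrt{W}$
$Q{\left(H,t \right)} = - H + 2 \sqrt{5}$ ($Q{\left(H,t \right)} = 2 \sqrt{5} - H = - H + 2 \sqrt{5}$)
$V{\left(L,y \right)} = \frac{1}{4} - \frac{\sqrt{5}}{2} - \frac{L}{4} + \frac{y^{2}}{4}$ ($V{\left(L,y \right)} = 1 - \frac{\left(L - \left(- 2 \sqrt{5} + y y\right)\right) + 3}{4} = 1 - \frac{\left(L - \left(y^{2} - 2 \sqrt{5}\right)\right) + 3}{4} = 1 - \frac{\left(L - y^{2} + 2 \sqrt{5}\right) + 3}{4} = 1 - \frac{3 + L - y^{2} + 2 \sqrt{5}}{4} = 1 - \left(\frac{3}{4} + \frac{\sqrt{5}}{2} - \frac{y^{2}}{4} + \frac{L}{4}\right) = \frac{1}{4} - \frac{\sqrt{5}}{2} - \frac{L}{4} + \frac{y^{2}}{4}$)
$V{\left(7,6 \right)} - 1276 = \left(\frac{1}{4} - \frac{\sqrt{5}}{2} - \frac{7}{4} + \frac{6^{2}}{4}\right) - 1276 = \left(\frac{1}{4} - \frac{\sqrt{5}}{2} - \frac{7}{4} + \frac{1}{4} \cdot 36\right) - 1276 = \left(\frac{1}{4} - \frac{\sqrt{5}}{2} - \frac{7}{4} + 9\right) - 1276 = \left(\frac{15}{2} - \frac{\sqrt{5}}{2}\right) - 1276 = - \frac{2537}{2} - \frac{\sqrt{5}}{2}$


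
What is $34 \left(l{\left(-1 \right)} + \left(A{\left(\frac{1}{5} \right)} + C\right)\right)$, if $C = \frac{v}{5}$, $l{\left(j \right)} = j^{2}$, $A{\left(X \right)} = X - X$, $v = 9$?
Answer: $\frac{476}{5} \approx 95.2$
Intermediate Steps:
$A{\left(X \right)} = 0$
$C = \frac{9}{5} \approx 1.8$
$34 \left(l{\left(-1 \right)} + \left(A{\left(\frac{1}{5} \right)} + C\right)\right) = 34 \left(\left(-1\right)^{2} + \left(0 + \frac{9}{5}\right)\right) = 34 \left(1 + \frac{9}{5}\right) = 34 \cdot \frac{14}{5} = \frac{476}{5}$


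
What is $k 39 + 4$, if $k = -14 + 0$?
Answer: $-542$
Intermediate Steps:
$k = -14$
$k 39 + 4 = \left(-14\right) 39 + 4 = -546 + 4 = -542$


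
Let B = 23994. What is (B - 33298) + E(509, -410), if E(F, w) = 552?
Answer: -8752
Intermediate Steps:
(B - 33298) + E(509, -410) = (23994 - 33298) + 552 = -9304 + 552 = -8752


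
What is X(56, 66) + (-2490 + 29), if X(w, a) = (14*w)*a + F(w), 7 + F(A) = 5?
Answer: 49281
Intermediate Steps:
F(A) = -2 (F(A) = -7 + 5 = -2)
X(w, a) = -2 + 14*a*w (X(w, a) = (14*w)*a - 2 = 14*a*w - 2 = -2 + 14*a*w)
X(56, 66) + (-2490 + 29) = (-2 + 14*66*56) + (-2490 + 29) = (-2 + 51744) - 2461 = 51742 - 2461 = 49281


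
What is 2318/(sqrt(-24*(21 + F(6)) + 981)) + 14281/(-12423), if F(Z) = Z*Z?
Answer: -14281/12423 - 2318*I*sqrt(43)/129 ≈ -1.1496 - 117.83*I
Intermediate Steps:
F(Z) = Z**2
2318/(sqrt(-24*(21 + F(6)) + 981)) + 14281/(-12423) = 2318/(sqrt(-24*(21 + 6**2) + 981)) + 14281/(-12423) = 2318/(sqrt(-24*(21 + 36) + 981)) + 14281*(-1/12423) = 2318/(sqrt(-24*57 + 981)) - 14281/12423 = 2318/(sqrt(-1368 + 981)) - 14281/12423 = 2318/(sqrt(-387)) - 14281/12423 = 2318/((3*I*sqrt(43))) - 14281/12423 = 2318*(-I*sqrt(43)/129) - 14281/12423 = -2318*I*sqrt(43)/129 - 14281/12423 = -14281/12423 - 2318*I*sqrt(43)/129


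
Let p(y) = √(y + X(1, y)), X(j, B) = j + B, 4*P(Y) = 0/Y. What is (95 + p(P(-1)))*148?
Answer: 14208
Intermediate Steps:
P(Y) = 0 (P(Y) = (0/Y)/4 = (¼)*0 = 0)
X(j, B) = B + j
p(y) = √(1 + 2*y) (p(y) = √(y + (y + 1)) = √(y + (1 + y)) = √(1 + 2*y))
(95 + p(P(-1)))*148 = (95 + √(1 + 2*0))*148 = (95 + √(1 + 0))*148 = (95 + √1)*148 = (95 + 1)*148 = 96*148 = 14208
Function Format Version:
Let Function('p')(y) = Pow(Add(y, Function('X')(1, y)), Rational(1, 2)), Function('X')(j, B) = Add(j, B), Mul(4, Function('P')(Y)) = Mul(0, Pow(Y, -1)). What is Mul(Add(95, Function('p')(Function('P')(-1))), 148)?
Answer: 14208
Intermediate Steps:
Function('P')(Y) = 0 (Function('P')(Y) = Mul(Rational(1, 4), Mul(0, Pow(Y, -1))) = Mul(Rational(1, 4), 0) = 0)
Function('X')(j, B) = Add(B, j)
Function('p')(y) = Pow(Add(1, Mul(2, y)), Rational(1, 2)) (Function('p')(y) = Pow(Add(y, Add(y, 1)), Rational(1, 2)) = Pow(Add(y, Add(1, y)), Rational(1, 2)) = Pow(Add(1, Mul(2, y)), Rational(1, 2)))
Mul(Add(95, Function('p')(Function('P')(-1))), 148) = Mul(Add(95, Pow(Add(1, Mul(2, 0)), Rational(1, 2))), 148) = Mul(Add(95, Pow(Add(1, 0), Rational(1, 2))), 148) = Mul(Add(95, Pow(1, Rational(1, 2))), 148) = Mul(Add(95, 1), 148) = Mul(96, 148) = 14208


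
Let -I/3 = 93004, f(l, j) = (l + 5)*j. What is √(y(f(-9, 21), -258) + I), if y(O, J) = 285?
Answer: I*√278727 ≈ 527.95*I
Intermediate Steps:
f(l, j) = j*(5 + l) (f(l, j) = (5 + l)*j = j*(5 + l))
I = -279012 (I = -3*93004 = -279012)
√(y(f(-9, 21), -258) + I) = √(285 - 279012) = √(-278727) = I*√278727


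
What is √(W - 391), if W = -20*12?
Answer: I*√631 ≈ 25.12*I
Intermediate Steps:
W = -240
√(W - 391) = √(-240 - 391) = √(-631) = I*√631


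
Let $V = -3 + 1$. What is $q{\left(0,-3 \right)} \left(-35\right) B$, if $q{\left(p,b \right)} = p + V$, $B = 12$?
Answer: $840$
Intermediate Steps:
$V = -2$
$q{\left(p,b \right)} = -2 + p$ ($q{\left(p,b \right)} = p - 2 = -2 + p$)
$q{\left(0,-3 \right)} \left(-35\right) B = \left(-2 + 0\right) \left(-35\right) 12 = \left(-2\right) \left(-35\right) 12 = 70 \cdot 12 = 840$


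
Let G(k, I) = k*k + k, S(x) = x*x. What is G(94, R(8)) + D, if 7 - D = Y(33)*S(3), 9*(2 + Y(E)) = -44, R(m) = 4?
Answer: 8999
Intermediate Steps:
S(x) = x²
Y(E) = -62/9 (Y(E) = -2 + (⅑)*(-44) = -2 - 44/9 = -62/9)
G(k, I) = k + k² (G(k, I) = k² + k = k + k²)
D = 69 (D = 7 - (-62)*3²/9 = 7 - (-62)*9/9 = 7 - 1*(-62) = 7 + 62 = 69)
G(94, R(8)) + D = 94*(1 + 94) + 69 = 94*95 + 69 = 8930 + 69 = 8999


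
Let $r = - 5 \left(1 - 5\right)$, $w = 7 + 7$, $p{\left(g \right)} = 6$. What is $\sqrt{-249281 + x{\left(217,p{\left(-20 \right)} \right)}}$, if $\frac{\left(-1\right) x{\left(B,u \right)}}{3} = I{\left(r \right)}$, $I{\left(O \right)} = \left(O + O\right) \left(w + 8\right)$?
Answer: $i \sqrt{251921} \approx 501.92 i$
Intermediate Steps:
$w = 14$
$r = 20$ ($r = \left(-5\right) \left(-4\right) = 20$)
$I{\left(O \right)} = 44 O$ ($I{\left(O \right)} = \left(O + O\right) \left(14 + 8\right) = 2 O 22 = 44 O$)
$x{\left(B,u \right)} = -2640$ ($x{\left(B,u \right)} = - 3 \cdot 44 \cdot 20 = \left(-3\right) 880 = -2640$)
$\sqrt{-249281 + x{\left(217,p{\left(-20 \right)} \right)}} = \sqrt{-249281 - 2640} = \sqrt{-251921} = i \sqrt{251921}$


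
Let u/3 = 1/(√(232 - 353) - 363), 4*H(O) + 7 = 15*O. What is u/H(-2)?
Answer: 18/20165 + 6*I/221815 ≈ 0.00089264 + 2.705e-5*I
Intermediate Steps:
H(O) = -7/4 + 15*O/4 (H(O) = -7/4 + (15*O)/4 = -7/4 + 15*O/4)
u = 3*(-363 - 11*I)/131890 (u = 3/(√(232 - 353) - 363) = 3/(√(-121) - 363) = 3/(11*I - 363) = 3/(-363 + 11*I) = 3*((-363 - 11*I)/131890) = 3*(-363 - 11*I)/131890 ≈ -0.0082569 - 0.00025021*I)
u/H(-2) = (-9/1090 - 3*I/11990)/(-7/4 + (15/4)*(-2)) = (-9/1090 - 3*I/11990)/(-7/4 - 15/2) = (-9/1090 - 3*I/11990)/(-37/4) = (-9/1090 - 3*I/11990)*(-4/37) = 18/20165 + 6*I/221815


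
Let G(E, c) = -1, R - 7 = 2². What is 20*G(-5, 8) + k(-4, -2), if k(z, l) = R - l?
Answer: -7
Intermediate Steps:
R = 11 (R = 7 + 2² = 7 + 4 = 11)
k(z, l) = 11 - l
20*G(-5, 8) + k(-4, -2) = 20*(-1) + (11 - 1*(-2)) = -20 + (11 + 2) = -20 + 13 = -7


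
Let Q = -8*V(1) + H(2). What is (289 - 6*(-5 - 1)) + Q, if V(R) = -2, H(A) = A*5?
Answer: 351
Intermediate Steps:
H(A) = 5*A
Q = 26 (Q = -8*(-2) + 5*2 = 16 + 10 = 26)
(289 - 6*(-5 - 1)) + Q = (289 - 6*(-5 - 1)) + 26 = (289 - 6*(-6)) + 26 = (289 + 36) + 26 = 325 + 26 = 351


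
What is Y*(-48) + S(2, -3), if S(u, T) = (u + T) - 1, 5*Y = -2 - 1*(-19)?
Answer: -826/5 ≈ -165.20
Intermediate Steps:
Y = 17/5 (Y = (-2 - 1*(-19))/5 = (-2 + 19)/5 = (1/5)*17 = 17/5 ≈ 3.4000)
S(u, T) = -1 + T + u (S(u, T) = (T + u) - 1 = -1 + T + u)
Y*(-48) + S(2, -3) = (17/5)*(-48) + (-1 - 3 + 2) = -816/5 - 2 = -826/5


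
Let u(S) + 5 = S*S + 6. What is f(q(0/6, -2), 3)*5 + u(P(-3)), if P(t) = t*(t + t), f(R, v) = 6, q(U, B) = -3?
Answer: 355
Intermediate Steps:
P(t) = 2*t² (P(t) = t*(2*t) = 2*t²)
u(S) = 1 + S² (u(S) = -5 + (S*S + 6) = -5 + (S² + 6) = -5 + (6 + S²) = 1 + S²)
f(q(0/6, -2), 3)*5 + u(P(-3)) = 6*5 + (1 + (2*(-3)²)²) = 30 + (1 + (2*9)²) = 30 + (1 + 18²) = 30 + (1 + 324) = 30 + 325 = 355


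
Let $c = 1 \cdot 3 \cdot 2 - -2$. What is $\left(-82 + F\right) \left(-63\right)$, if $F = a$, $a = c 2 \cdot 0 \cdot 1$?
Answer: $5166$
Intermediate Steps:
$c = 8$ ($c = 3 \cdot 2 + 2 = 6 + 2 = 8$)
$a = 0$ ($a = 8 \cdot 2 \cdot 0 \cdot 1 = 8 \cdot 0 \cdot 1 = 8 \cdot 0 = 0$)
$F = 0$
$\left(-82 + F\right) \left(-63\right) = \left(-82 + 0\right) \left(-63\right) = \left(-82\right) \left(-63\right) = 5166$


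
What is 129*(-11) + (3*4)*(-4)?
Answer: -1467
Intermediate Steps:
129*(-11) + (3*4)*(-4) = -1419 + 12*(-4) = -1419 - 48 = -1467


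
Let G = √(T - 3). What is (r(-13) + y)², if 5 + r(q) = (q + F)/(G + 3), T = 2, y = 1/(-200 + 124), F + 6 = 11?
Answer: 7843073/144400 - 5634*I/475 ≈ 54.315 - 11.861*I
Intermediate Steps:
F = 5 (F = -6 + 11 = 5)
y = -1/76 (y = 1/(-76) = -1/76 ≈ -0.013158)
G = I (G = √(2 - 3) = √(-1) = I ≈ 1.0*I)
r(q) = -5 + (3 - I)*(5 + q)/10 (r(q) = -5 + (q + 5)/(I + 3) = -5 + (5 + q)/(3 + I) = -5 + (5 + q)*((3 - I)/10) = -5 + (3 - I)*(5 + q)/10)
(r(-13) + y)² = ((3 - I)*(-10 - 13 - 5*I)/10 - 1/76)² = ((3 - I)*(-23 - 5*I)/10 - 1/76)² = ((-23 - 5*I)*(3 - I)/10 - 1/76)² = (-1/76 + (-23 - 5*I)*(3 - I)/10)²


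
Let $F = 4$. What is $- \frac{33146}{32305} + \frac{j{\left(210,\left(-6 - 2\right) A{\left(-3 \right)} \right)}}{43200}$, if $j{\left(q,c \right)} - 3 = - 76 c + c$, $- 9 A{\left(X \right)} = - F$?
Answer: $- \frac{853917371}{837345600} \approx -1.0198$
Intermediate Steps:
$A{\left(X \right)} = \frac{4}{9}$ ($A{\left(X \right)} = - \frac{\left(-1\right) 4}{9} = \left(- \frac{1}{9}\right) \left(-4\right) = \frac{4}{9}$)
$j{\left(q,c \right)} = 3 - 75 c$ ($j{\left(q,c \right)} = 3 + \left(- 76 c + c\right) = 3 - 75 c$)
$- \frac{33146}{32305} + \frac{j{\left(210,\left(-6 - 2\right) A{\left(-3 \right)} \right)}}{43200} = - \frac{33146}{32305} + \frac{3 - 75 \left(-6 - 2\right) \frac{4}{9}}{43200} = \left(-33146\right) \frac{1}{32305} + \left(3 - 75 \left(\left(-8\right) \frac{4}{9}\right)\right) \frac{1}{43200} = - \frac{33146}{32305} + \left(3 - - \frac{800}{3}\right) \frac{1}{43200} = - \frac{33146}{32305} + \left(3 + \frac{800}{3}\right) \frac{1}{43200} = - \frac{33146}{32305} + \frac{809}{3} \cdot \frac{1}{43200} = - \frac{33146}{32305} + \frac{809}{129600} = - \frac{853917371}{837345600}$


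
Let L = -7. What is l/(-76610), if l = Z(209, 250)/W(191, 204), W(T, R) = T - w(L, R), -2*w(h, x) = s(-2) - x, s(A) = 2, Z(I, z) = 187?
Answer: -187/6894900 ≈ -2.7121e-5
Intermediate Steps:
w(h, x) = -1 + x/2 (w(h, x) = -(2 - x)/2 = -1 + x/2)
W(T, R) = 1 + T - R/2 (W(T, R) = T - (-1 + R/2) = T + (1 - R/2) = 1 + T - R/2)
l = 187/90 (l = 187/(1 + 191 - ½*204) = 187/(1 + 191 - 102) = 187/90 ≈ 2.0778)
l/(-76610) = (187/90)/(-76610) = (187/90)*(-1/76610) = -187/6894900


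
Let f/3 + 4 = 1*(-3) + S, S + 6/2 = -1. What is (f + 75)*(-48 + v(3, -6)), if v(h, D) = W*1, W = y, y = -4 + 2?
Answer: -2100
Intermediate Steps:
S = -4 (S = -3 - 1 = -4)
y = -2
W = -2
v(h, D) = -2 (v(h, D) = -2*1 = -2)
f = -33 (f = -12 + 3*(1*(-3) - 4) = -12 + 3*(-3 - 4) = -12 + 3*(-7) = -12 - 21 = -33)
(f + 75)*(-48 + v(3, -6)) = (-33 + 75)*(-48 - 2) = 42*(-50) = -2100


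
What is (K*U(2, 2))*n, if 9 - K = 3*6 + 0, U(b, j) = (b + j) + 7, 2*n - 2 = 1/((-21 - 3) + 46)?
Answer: -405/4 ≈ -101.25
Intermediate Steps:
n = 45/44 (n = 1 + 1/(2*((-21 - 3) + 46)) = 1 + 1/(2*(-24 + 46)) = 1 + (½)/22 = 1 + (½)*(1/22) = 1 + 1/44 = 45/44 ≈ 1.0227)
U(b, j) = 7 + b + j
K = -9 (K = 9 - (3*6 + 0) = 9 - (18 + 0) = 9 - 1*18 = 9 - 18 = -9)
(K*U(2, 2))*n = -9*(7 + 2 + 2)*(45/44) = -9*11*(45/44) = -99*45/44 = -405/4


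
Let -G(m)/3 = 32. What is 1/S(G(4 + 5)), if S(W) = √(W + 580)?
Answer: 1/22 ≈ 0.045455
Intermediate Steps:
G(m) = -96 (G(m) = -3*32 = -96)
S(W) = √(580 + W)
1/S(G(4 + 5)) = 1/(√(580 - 96)) = 1/(√484) = 1/22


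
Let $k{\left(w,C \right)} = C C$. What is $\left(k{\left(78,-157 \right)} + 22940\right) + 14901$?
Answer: $62490$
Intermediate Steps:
$k{\left(w,C \right)} = C^{2}$
$\left(k{\left(78,-157 \right)} + 22940\right) + 14901 = \left(\left(-157\right)^{2} + 22940\right) + 14901 = \left(24649 + 22940\right) + 14901 = 47589 + 14901 = 62490$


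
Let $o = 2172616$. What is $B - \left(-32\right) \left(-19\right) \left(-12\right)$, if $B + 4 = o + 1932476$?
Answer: $4112384$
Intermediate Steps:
$B = 4105088$ ($B = -4 + \left(2172616 + 1932476\right) = -4 + 4105092 = 4105088$)
$B - \left(-32\right) \left(-19\right) \left(-12\right) = 4105088 - \left(-32\right) \left(-19\right) \left(-12\right) = 4105088 - 608 \left(-12\right) = 4105088 - -7296 = 4105088 + 7296 = 4112384$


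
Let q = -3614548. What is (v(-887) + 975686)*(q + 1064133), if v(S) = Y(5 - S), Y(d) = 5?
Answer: -2488416961765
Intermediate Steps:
v(S) = 5
(v(-887) + 975686)*(q + 1064133) = (5 + 975686)*(-3614548 + 1064133) = 975691*(-2550415) = -2488416961765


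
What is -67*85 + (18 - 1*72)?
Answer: -5749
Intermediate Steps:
-67*85 + (18 - 1*72) = -5695 + (18 - 72) = -5695 - 54 = -5749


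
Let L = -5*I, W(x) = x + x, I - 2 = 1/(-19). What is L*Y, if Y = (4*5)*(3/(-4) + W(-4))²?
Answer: -1133125/76 ≈ -14910.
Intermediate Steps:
I = 37/19 (I = 2 + 1/(-19) = 2 - 1/19 = 37/19 ≈ 1.9474)
W(x) = 2*x
L = -185/19 (L = -5*37/19 = -185/19 ≈ -9.7368)
Y = 6125/4 (Y = (4*5)*(3/(-4) + 2*(-4))² = 20*(3*(-¼) - 8)² = 20*(-¾ - 8)² = 20*(-35/4)² = 20*(1225/16) = 6125/4 ≈ 1531.3)
L*Y = -185/19*6125/4 = -1133125/76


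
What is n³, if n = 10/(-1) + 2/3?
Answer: -21952/27 ≈ -813.04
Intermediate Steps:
n = -28/3 (n = 10*(-1) + 2*(⅓) = -10 + ⅔ = -28/3 ≈ -9.3333)
n³ = (-28/3)³ = -21952/27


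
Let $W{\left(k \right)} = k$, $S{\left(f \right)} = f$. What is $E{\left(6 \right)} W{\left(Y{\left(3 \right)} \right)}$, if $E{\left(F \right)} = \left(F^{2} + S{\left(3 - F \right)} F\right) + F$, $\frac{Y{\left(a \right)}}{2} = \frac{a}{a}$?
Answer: $48$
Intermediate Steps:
$Y{\left(a \right)} = 2$ ($Y{\left(a \right)} = 2 \frac{a}{a} = 2 \cdot 1 = 2$)
$E{\left(F \right)} = F + F^{2} + F \left(3 - F\right)$ ($E{\left(F \right)} = \left(F^{2} + \left(3 - F\right) F\right) + F = \left(F^{2} + F \left(3 - F\right)\right) + F = F + F^{2} + F \left(3 - F\right)$)
$E{\left(6 \right)} W{\left(Y{\left(3 \right)} \right)} = 4 \cdot 6 \cdot 2 = 24 \cdot 2 = 48$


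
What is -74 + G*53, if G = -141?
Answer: -7547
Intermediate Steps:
-74 + G*53 = -74 - 141*53 = -74 - 7473 = -7547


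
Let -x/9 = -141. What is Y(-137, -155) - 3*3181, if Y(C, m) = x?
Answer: -8274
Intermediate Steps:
x = 1269 (x = -9*(-141) = 1269)
Y(C, m) = 1269
Y(-137, -155) - 3*3181 = 1269 - 3*3181 = 1269 - 9543 = -8274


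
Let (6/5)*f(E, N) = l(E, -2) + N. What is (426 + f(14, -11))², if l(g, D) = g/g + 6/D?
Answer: 6205081/36 ≈ 1.7236e+5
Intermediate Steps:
l(g, D) = 1 + 6/D
f(E, N) = -5/3 + 5*N/6 (f(E, N) = 5*((6 - 2)/(-2) + N)/6 = 5*(-½*4 + N)/6 = 5*(-2 + N)/6 = -5/3 + 5*N/6)
(426 + f(14, -11))² = (426 + (-5/3 + (⅚)*(-11)))² = (426 + (-5/3 - 55/6))² = (426 - 65/6)² = (2491/6)² = 6205081/36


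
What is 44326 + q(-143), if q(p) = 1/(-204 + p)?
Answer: 15381121/347 ≈ 44326.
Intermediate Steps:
44326 + q(-143) = 44326 + 1/(-204 - 143) = 44326 + 1/(-347) = 44326 - 1/347 = 15381121/347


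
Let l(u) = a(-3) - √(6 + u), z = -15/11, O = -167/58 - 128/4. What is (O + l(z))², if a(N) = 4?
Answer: 35456055/37004 + 1791*√561/319 ≈ 1091.1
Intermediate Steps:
O = -2023/58 (O = -167*1/58 - 128*¼ = -167/58 - 32 = -2023/58 ≈ -34.879)
z = -15/11 (z = -15*1/11 = -15/11 ≈ -1.3636)
l(u) = 4 - √(6 + u)
(O + l(z))² = (-2023/58 + (4 - √(6 - 15/11)))² = (-2023/58 + (4 - √(51/11)))² = (-2023/58 + (4 - √561/11))² = (-1791/58 - √561/11)²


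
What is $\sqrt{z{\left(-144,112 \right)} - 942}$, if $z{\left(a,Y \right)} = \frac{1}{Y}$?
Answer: $\frac{i \sqrt{738521}}{28} \approx 30.692 i$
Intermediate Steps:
$\sqrt{z{\left(-144,112 \right)} - 942} = \sqrt{\frac{1}{112} - 942} = \sqrt{- \frac{105503}{112}} = \frac{i \sqrt{738521}}{28}$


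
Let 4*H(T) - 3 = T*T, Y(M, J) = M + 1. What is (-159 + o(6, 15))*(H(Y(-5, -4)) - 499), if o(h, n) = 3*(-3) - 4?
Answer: 85011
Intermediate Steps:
Y(M, J) = 1 + M
H(T) = ¾ + T²/4 (H(T) = ¾ + (T*T)/4 = ¾ + T²/4)
o(h, n) = -13 (o(h, n) = -9 - 4 = -13)
(-159 + o(6, 15))*(H(Y(-5, -4)) - 499) = (-159 - 13)*((¾ + (1 - 5)²/4) - 499) = -172*((¾ + (¼)*(-4)²) - 499) = -172*((¾ + (¼)*16) - 499) = -172*((¾ + 4) - 499) = -172*(19/4 - 499) = -172*(-1977/4) = 85011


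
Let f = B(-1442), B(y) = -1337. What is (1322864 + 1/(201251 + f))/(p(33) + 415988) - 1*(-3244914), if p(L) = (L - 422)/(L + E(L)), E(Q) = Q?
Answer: 269849411350408111/83160646751 ≈ 3.2449e+6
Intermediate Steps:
f = -1337
p(L) = (-422 + L)/(2*L) (p(L) = (L - 422)/(L + L) = (-422 + L)/((2*L)) = (-422 + L)*(1/(2*L)) = (-422 + L)/(2*L))
(1322864 + 1/(201251 + f))/(p(33) + 415988) - 1*(-3244914) = (1322864 + 1/(201251 - 1337))/((½)*(-422 + 33)/33 + 415988) - 1*(-3244914) = (1322864 + 1/199914)/((½)*(1/33)*(-389) + 415988) + 3244914 = (1322864 + 1/199914)/(-389/66 + 415988) + 3244914 = 264459033697/(199914*(27454819/66)) + 3244914 = (264459033697/199914)*(66/27454819) + 3244914 = 264459033697/83160646751 + 3244914 = 269849411350408111/83160646751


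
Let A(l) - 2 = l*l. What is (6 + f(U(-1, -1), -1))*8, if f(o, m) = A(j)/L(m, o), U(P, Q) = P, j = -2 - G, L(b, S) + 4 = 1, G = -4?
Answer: 32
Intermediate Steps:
L(b, S) = -3 (L(b, S) = -4 + 1 = -3)
j = 2 (j = -2 - 1*(-4) = -2 + 4 = 2)
A(l) = 2 + l**2 (A(l) = 2 + l*l = 2 + l**2)
f(o, m) = -2 (f(o, m) = (2 + 2**2)/(-3) = (2 + 4)*(-1/3) = 6*(-1/3) = -2)
(6 + f(U(-1, -1), -1))*8 = (6 - 2)*8 = 4*8 = 32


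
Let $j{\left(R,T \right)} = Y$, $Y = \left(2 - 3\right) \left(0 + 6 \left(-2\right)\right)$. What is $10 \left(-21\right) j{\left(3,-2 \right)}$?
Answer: $-2520$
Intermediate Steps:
$Y = 12$ ($Y = - (0 - 12) = \left(-1\right) \left(-12\right) = 12$)
$j{\left(R,T \right)} = 12$
$10 \left(-21\right) j{\left(3,-2 \right)} = 10 \left(-21\right) 12 = \left(-210\right) 12 = -2520$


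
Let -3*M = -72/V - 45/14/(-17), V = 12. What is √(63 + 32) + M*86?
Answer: 19823/119 + √95 ≈ 176.33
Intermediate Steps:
M = 461/238 (M = -(-72/12 - 45/14/(-17))/3 = -(-72*1/12 - 45*1/14*(-1/17))/3 = -(-6 - 45/14*(-1/17))/3 = -(-6 + 45/238)/3 = -⅓*(-1383/238) = 461/238 ≈ 1.9370)
√(63 + 32) + M*86 = √(63 + 32) + (461/238)*86 = √95 + 19823/119 = 19823/119 + √95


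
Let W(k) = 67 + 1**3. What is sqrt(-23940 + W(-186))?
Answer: 8*I*sqrt(373) ≈ 154.51*I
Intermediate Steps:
W(k) = 68 (W(k) = 67 + 1 = 68)
sqrt(-23940 + W(-186)) = sqrt(-23940 + 68) = sqrt(-23872) = 8*I*sqrt(373)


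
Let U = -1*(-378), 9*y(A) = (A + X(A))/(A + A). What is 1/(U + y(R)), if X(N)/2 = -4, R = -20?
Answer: 90/34027 ≈ 0.0026450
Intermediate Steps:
X(N) = -8 (X(N) = 2*(-4) = -8)
y(A) = (-8 + A)/(18*A) (y(A) = ((A - 8)/(A + A))/9 = ((-8 + A)/((2*A)))/9 = ((-8 + A)*(1/(2*A)))/9 = ((-8 + A)/(2*A))/9 = (-8 + A)/(18*A))
U = 378
1/(U + y(R)) = 1/(378 + (1/18)*(-8 - 20)/(-20)) = 1/(378 + (1/18)*(-1/20)*(-28)) = 1/(378 + 7/90) = 1/(34027/90) = 90/34027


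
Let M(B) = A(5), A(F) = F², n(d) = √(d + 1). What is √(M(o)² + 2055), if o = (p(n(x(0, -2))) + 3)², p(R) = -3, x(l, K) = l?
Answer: 2*√670 ≈ 51.769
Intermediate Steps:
n(d) = √(1 + d)
o = 0 (o = (-3 + 3)² = 0² = 0)
M(B) = 25 (M(B) = 5² = 25)
√(M(o)² + 2055) = √(25² + 2055) = √(625 + 2055) = √2680 = 2*√670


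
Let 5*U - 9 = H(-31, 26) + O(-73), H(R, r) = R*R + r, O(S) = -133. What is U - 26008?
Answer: -129177/5 ≈ -25835.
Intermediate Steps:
H(R, r) = r + R**2 (H(R, r) = R**2 + r = r + R**2)
U = 863/5 (U = 9/5 + ((26 + (-31)**2) - 133)/5 = 9/5 + ((26 + 961) - 133)/5 = 9/5 + (987 - 133)/5 = 9/5 + (1/5)*854 = 9/5 + 854/5 = 863/5 ≈ 172.60)
U - 26008 = 863/5 - 26008 = -129177/5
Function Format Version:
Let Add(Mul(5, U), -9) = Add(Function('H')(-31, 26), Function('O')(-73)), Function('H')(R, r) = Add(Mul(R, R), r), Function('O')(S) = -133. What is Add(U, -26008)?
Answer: Rational(-129177, 5) ≈ -25835.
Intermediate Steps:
Function('H')(R, r) = Add(r, Pow(R, 2)) (Function('H')(R, r) = Add(Pow(R, 2), r) = Add(r, Pow(R, 2)))
U = Rational(863, 5) (U = Add(Rational(9, 5), Mul(Rational(1, 5), Add(Add(26, Pow(-31, 2)), -133))) = Add(Rational(9, 5), Mul(Rational(1, 5), Add(Add(26, 961), -133))) = Add(Rational(9, 5), Mul(Rational(1, 5), Add(987, -133))) = Add(Rational(9, 5), Mul(Rational(1, 5), 854)) = Add(Rational(9, 5), Rational(854, 5)) = Rational(863, 5) ≈ 172.60)
Add(U, -26008) = Add(Rational(863, 5), -26008) = Rational(-129177, 5)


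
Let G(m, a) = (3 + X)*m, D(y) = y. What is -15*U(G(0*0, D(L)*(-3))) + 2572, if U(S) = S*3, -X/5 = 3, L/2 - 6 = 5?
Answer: 2572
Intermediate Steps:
L = 22 (L = 12 + 2*5 = 12 + 10 = 22)
X = -15 (X = -5*3 = -15)
G(m, a) = -12*m (G(m, a) = (3 - 15)*m = -12*m)
U(S) = 3*S
-15*U(G(0*0, D(L)*(-3))) + 2572 = -45*(-0*0) + 2572 = -45*(-12*0) + 2572 = -45*0 + 2572 = -15*0 + 2572 = 0 + 2572 = 2572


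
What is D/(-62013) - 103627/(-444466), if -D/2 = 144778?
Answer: 135124018247/27562670058 ≈ 4.9024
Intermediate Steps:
D = -289556 (D = -2*144778 = -289556)
D/(-62013) - 103627/(-444466) = -289556/(-62013) - 103627/(-444466) = -289556*(-1/62013) - 103627*(-1/444466) = 289556/62013 + 103627/444466 = 135124018247/27562670058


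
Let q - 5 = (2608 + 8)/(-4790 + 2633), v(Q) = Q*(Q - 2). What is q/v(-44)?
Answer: 2723/1455256 ≈ 0.0018711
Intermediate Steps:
v(Q) = Q*(-2 + Q)
q = 2723/719 (q = 5 + (2608 + 8)/(-4790 + 2633) = 5 + 2616/(-2157) = 5 + 2616*(-1/2157) = 5 - 872/719 = 2723/719 ≈ 3.7872)
q/v(-44) = 2723/(719*((-44*(-2 - 44)))) = 2723/(719*((-44*(-46)))) = (2723/719)/2024 = (2723/719)*(1/2024) = 2723/1455256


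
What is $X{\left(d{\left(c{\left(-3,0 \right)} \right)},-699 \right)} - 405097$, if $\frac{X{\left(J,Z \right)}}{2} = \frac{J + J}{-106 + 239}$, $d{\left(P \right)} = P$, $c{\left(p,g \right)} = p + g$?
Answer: $- \frac{53877913}{133} \approx -4.051 \cdot 10^{5}$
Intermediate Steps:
$c{\left(p,g \right)} = g + p$
$X{\left(J,Z \right)} = \frac{4 J}{133}$ ($X{\left(J,Z \right)} = 2 \frac{J + J}{-106 + 239} = 2 \frac{2 J}{133} = \frac{4 J}{133}$)
$X{\left(d{\left(c{\left(-3,0 \right)} \right)},-699 \right)} - 405097 = \frac{4 \left(0 - 3\right)}{133} - 405097 = \frac{4}{133} \left(-3\right) - 405097 = - \frac{12}{133} - 405097 = - \frac{53877913}{133}$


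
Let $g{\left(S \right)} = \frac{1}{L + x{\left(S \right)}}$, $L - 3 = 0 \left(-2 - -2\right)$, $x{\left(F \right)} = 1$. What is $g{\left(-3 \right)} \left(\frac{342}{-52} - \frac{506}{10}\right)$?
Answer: $- \frac{7433}{520} \approx -14.294$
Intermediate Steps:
$L = 3$ ($L = 3 + 0 \left(-2 - -2\right) = 3 + 0 \left(-2 + 2\right) = 3 + 0 \cdot 0 = 3 + 0 = 3$)
$g{\left(S \right)} = \frac{1}{4}$ ($g{\left(S \right)} = \frac{1}{3 + 1} = \frac{1}{4}$)
$g{\left(-3 \right)} \left(\frac{342}{-52} - \frac{506}{10}\right) = \frac{\frac{342}{-52} - \frac{506}{10}}{4} = \frac{342 \left(- \frac{1}{52}\right) - \frac{253}{5}}{4} = \frac{- \frac{171}{26} - \frac{253}{5}}{4} = \frac{1}{4} \left(- \frac{7433}{130}\right) = - \frac{7433}{520}$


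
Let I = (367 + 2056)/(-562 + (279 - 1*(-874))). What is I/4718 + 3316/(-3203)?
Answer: -9238367939/8931046614 ≈ -1.0344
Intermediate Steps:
I = 2423/591 (I = 2423/(-562 + (279 + 874)) = 2423/(-562 + 1153) = 2423/591 ≈ 4.0998)
I/4718 + 3316/(-3203) = (2423/591)/4718 + 3316/(-3203) = (2423/591)*(1/4718) + 3316*(-1/3203) = 2423/2788338 - 3316/3203 = -9238367939/8931046614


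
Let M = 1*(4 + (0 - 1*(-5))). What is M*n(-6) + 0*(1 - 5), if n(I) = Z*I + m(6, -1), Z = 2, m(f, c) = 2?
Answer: -90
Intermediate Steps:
n(I) = 2 + 2*I (n(I) = 2*I + 2 = 2 + 2*I)
M = 9 (M = 1*(4 + (0 + 5)) = 1*(4 + 5) = 1*9 = 9)
M*n(-6) + 0*(1 - 5) = 9*(2 + 2*(-6)) + 0*(1 - 5) = 9*(2 - 12) + 0*(-4) = 9*(-10) + 0 = -90 + 0 = -90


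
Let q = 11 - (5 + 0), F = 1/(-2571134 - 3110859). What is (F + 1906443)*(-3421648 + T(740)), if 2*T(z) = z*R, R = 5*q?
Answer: -36944405765750112104/5681993 ≈ -6.5020e+12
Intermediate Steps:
F = -1/5681993 (F = 1/(-5681993) = -1/5681993 ≈ -1.7599e-7)
q = 6 (q = 11 - 1*5 = 11 - 5 = 6)
R = 30 (R = 5*6 = 30)
T(z) = 15*z (T(z) = (z*30)/2 = (30*z)/2 = 15*z)
(F + 1906443)*(-3421648 + T(740)) = (-1/5681993 + 1906443)*(-3421648 + 15*740) = 10832395780898*(-3421648 + 11100)/5681993 = (10832395780898/5681993)*(-3410548) = -36944405765750112104/5681993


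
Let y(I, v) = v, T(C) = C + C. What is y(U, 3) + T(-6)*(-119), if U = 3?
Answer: 1431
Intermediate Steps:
T(C) = 2*C
y(U, 3) + T(-6)*(-119) = 3 + (2*(-6))*(-119) = 3 - 12*(-119) = 3 + 1428 = 1431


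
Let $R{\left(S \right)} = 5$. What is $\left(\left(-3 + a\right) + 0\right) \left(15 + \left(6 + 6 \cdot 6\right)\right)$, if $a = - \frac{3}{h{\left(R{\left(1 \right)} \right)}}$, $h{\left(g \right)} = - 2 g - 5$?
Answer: $- \frac{798}{5} \approx -159.6$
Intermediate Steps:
$h{\left(g \right)} = -5 - 2 g$
$a = \frac{1}{5}$ ($a = - \frac{3}{-5 - 10} = - \frac{3}{-15} = \left(-3\right) \left(- \frac{1}{15}\right) = \frac{1}{5} \approx 0.2$)
$\left(\left(-3 + a\right) + 0\right) \left(15 + \left(6 + 6 \cdot 6\right)\right) = \left(\left(-3 + \frac{1}{5}\right) + 0\right) \left(15 + \left(6 + 6 \cdot 6\right)\right) = \left(- \frac{14}{5} + 0\right) \left(15 + \left(6 + 36\right)\right) = - \frac{14 \left(15 + 42\right)}{5} = \left(- \frac{14}{5}\right) 57 = - \frac{798}{5}$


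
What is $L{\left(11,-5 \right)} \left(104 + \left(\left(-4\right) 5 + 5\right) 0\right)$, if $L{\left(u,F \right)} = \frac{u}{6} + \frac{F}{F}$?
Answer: $\frac{884}{3} \approx 294.67$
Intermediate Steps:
$L{\left(u,F \right)} = 1 + \frac{u}{6}$ ($L{\left(u,F \right)} = u \frac{1}{6} + 1 = \frac{u}{6} + 1 = 1 + \frac{u}{6}$)
$L{\left(11,-5 \right)} \left(104 + \left(\left(-4\right) 5 + 5\right) 0\right) = \left(1 + \frac{1}{6} \cdot 11\right) \left(104 + \left(\left(-4\right) 5 + 5\right) 0\right) = \left(1 + \frac{11}{6}\right) \left(104 + \left(-20 + 5\right) 0\right) = \frac{17 \left(104 - 0\right)}{6} = \frac{17 \left(104 + 0\right)}{6} = \frac{17}{6} \cdot 104 = \frac{884}{3}$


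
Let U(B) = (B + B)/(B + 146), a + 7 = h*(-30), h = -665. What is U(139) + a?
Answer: 5684033/285 ≈ 19944.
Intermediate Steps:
a = 19943 (a = -7 - 665*(-30) = -7 + 19950 = 19943)
U(B) = 2*B/(146 + B) (U(B) = (2*B)/(146 + B) = 2*B/(146 + B))
U(139) + a = 2*139/(146 + 139) + 19943 = 2*139/285 + 19943 = 2*139*(1/285) + 19943 = 278/285 + 19943 = 5684033/285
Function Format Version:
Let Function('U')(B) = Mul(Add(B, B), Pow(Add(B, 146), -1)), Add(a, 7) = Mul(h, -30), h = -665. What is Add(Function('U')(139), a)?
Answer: Rational(5684033, 285) ≈ 19944.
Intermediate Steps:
a = 19943 (a = Add(-7, Mul(-665, -30)) = Add(-7, 19950) = 19943)
Function('U')(B) = Mul(2, B, Pow(Add(146, B), -1)) (Function('U')(B) = Mul(Mul(2, B), Pow(Add(146, B), -1)) = Mul(2, B, Pow(Add(146, B), -1)))
Add(Function('U')(139), a) = Add(Mul(2, 139, Pow(Add(146, 139), -1)), 19943) = Add(Mul(2, 139, Pow(285, -1)), 19943) = Add(Mul(2, 139, Rational(1, 285)), 19943) = Add(Rational(278, 285), 19943) = Rational(5684033, 285)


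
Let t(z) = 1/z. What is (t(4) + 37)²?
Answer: 22201/16 ≈ 1387.6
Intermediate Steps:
(t(4) + 37)² = (1/4 + 37)² = (¼ + 37)² = (149/4)² = 22201/16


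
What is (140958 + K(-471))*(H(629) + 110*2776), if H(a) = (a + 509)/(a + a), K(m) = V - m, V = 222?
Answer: 27207192146859/629 ≈ 4.3255e+10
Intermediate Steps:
K(m) = 222 - m
H(a) = (509 + a)/(2*a) (H(a) = (509 + a)/((2*a)) = (509 + a)*(1/(2*a)) = (509 + a)/(2*a))
(140958 + K(-471))*(H(629) + 110*2776) = (140958 + (222 - 1*(-471)))*((½)*(509 + 629)/629 + 110*2776) = (140958 + (222 + 471))*((½)*(1/629)*1138 + 305360) = (140958 + 693)*(569/629 + 305360) = 141651*(192072009/629) = 27207192146859/629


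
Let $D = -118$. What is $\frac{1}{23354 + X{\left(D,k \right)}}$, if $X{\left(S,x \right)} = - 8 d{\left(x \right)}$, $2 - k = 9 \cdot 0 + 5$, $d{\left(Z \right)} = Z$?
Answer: $\frac{1}{23378} \approx 4.2775 \cdot 10^{-5}$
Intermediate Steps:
$k = -3$ ($k = 2 - \left(9 \cdot 0 + 5\right) = 2 - \left(0 + 5\right) = 2 - 5 = -3$)
$X{\left(S,x \right)} = - 8 x$
$\frac{1}{23354 + X{\left(D,k \right)}} = \frac{1}{23354 - -24} = \frac{1}{23354 + 24} = \frac{1}{23378}$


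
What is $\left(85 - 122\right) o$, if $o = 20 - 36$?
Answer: $592$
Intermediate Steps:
$o = -16$
$\left(85 - 122\right) o = \left(85 - 122\right) \left(-16\right) = \left(-37\right) \left(-16\right) = 592$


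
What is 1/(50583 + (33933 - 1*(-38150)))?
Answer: 1/122666 ≈ 8.1522e-6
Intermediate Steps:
1/(50583 + (33933 - 1*(-38150))) = 1/(50583 + (33933 + 38150)) = 1/(50583 + 72083) = 1/122666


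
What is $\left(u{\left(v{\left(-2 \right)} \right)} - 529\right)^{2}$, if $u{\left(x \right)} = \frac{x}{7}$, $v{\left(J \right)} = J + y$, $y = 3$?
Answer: $\frac{13704804}{49} \approx 2.7969 \cdot 10^{5}$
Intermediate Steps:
$v{\left(J \right)} = 3 + J$ ($v{\left(J \right)} = J + 3 = 3 + J$)
$u{\left(x \right)} = \frac{x}{7}$ ($u{\left(x \right)} = x \frac{1}{7} = \frac{x}{7}$)
$\left(u{\left(v{\left(-2 \right)} \right)} - 529\right)^{2} = \left(\frac{3 - 2}{7} - 529\right)^{2} = \left(\frac{1}{7} \cdot 1 - 529\right)^{2} = \left(\frac{1}{7} - 529\right)^{2} = \left(- \frac{3702}{7}\right)^{2} = \frac{13704804}{49}$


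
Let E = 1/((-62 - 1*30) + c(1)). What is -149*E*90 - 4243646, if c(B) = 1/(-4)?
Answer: -173983526/41 ≈ -4.2435e+6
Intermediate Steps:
c(B) = -¼
E = -4/369 (E = 1/((-62 - 1*30) - ¼) = 1/((-62 - 30) - ¼) = 1/(-92 - ¼) = 1/(-369/4) = -4/369 ≈ -0.010840)
-149*E*90 - 4243646 = -149*(-4/369)*90 - 4243646 = (596/369)*90 - 4243646 = 5960/41 - 4243646 = -173983526/41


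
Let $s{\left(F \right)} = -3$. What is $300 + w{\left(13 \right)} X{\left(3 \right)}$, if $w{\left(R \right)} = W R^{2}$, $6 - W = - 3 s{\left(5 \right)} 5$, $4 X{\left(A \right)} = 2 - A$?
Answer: $\frac{7791}{4} \approx 1947.8$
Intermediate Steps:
$X{\left(A \right)} = \frac{1}{2} - \frac{A}{4}$ ($X{\left(A \right)} = \frac{2 - A}{4} = \frac{1}{2} - \frac{A}{4}$)
$W = -39$ ($W = 6 - \left(-3\right) \left(-3\right) 5 = 6 - 9 \cdot 5 = 6 - 45 = -39$)
$w{\left(R \right)} = - 39 R^{2}$
$300 + w{\left(13 \right)} X{\left(3 \right)} = 300 + - 39 \cdot 13^{2} \left(\frac{1}{2} - \frac{3}{4}\right) = 300 + \left(-39\right) 169 \left(\frac{1}{2} - \frac{3}{4}\right) = 300 - - \frac{6591}{4} = 300 + \frac{6591}{4} = \frac{7791}{4}$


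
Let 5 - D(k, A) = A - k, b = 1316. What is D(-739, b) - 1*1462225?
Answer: -1464275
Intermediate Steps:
D(k, A) = 5 + k - A (D(k, A) = 5 - (A - k) = 5 + (k - A) = 5 + k - A)
D(-739, b) - 1*1462225 = (5 - 739 - 1*1316) - 1*1462225 = (5 - 739 - 1316) - 1462225 = -2050 - 1462225 = -1464275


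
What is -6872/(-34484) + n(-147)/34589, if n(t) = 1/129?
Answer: 7665691979/38466738201 ≈ 0.19928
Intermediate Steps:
n(t) = 1/129
-6872/(-34484) + n(-147)/34589 = -6872/(-34484) + (1/129)/34589 = -6872*(-1/34484) + (1/129)*(1/34589) = 1718/8621 + 1/4461981 = 7665691979/38466738201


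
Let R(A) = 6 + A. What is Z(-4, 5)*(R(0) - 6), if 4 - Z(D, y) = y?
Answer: 0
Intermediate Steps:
Z(D, y) = 4 - y
Z(-4, 5)*(R(0) - 6) = (4 - 1*5)*((6 + 0) - 6) = (4 - 5)*(6 - 6) = -1*0 = 0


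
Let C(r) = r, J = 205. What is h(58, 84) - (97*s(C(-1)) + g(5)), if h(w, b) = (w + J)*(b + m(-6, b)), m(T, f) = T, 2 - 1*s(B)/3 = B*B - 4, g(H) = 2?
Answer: 19057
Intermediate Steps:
s(B) = 18 - 3*B**2 (s(B) = 6 - 3*(B*B - 4) = 6 - 3*(B**2 - 4) = 6 - 3*(-4 + B**2) = 6 + (12 - 3*B**2) = 18 - 3*B**2)
h(w, b) = (-6 + b)*(205 + w) (h(w, b) = (w + 205)*(b - 6) = (205 + w)*(-6 + b) = (-6 + b)*(205 + w))
h(58, 84) - (97*s(C(-1)) + g(5)) = (-1230 - 6*58 + 205*84 + 84*58) - (97*(18 - 3*(-1)**2) + 2) = (-1230 - 348 + 17220 + 4872) - (97*(18 - 3*1) + 2) = 20514 - (97*(18 - 3) + 2) = 20514 - (97*15 + 2) = 20514 - (1455 + 2) = 20514 - 1*1457 = 20514 - 1457 = 19057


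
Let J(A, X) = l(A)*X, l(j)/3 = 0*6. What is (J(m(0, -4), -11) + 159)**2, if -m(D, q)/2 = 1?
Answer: 25281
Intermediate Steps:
m(D, q) = -2 (m(D, q) = -2*1 = -2)
l(j) = 0 (l(j) = 3*(0*6) = 3*0 = 0)
J(A, X) = 0 (J(A, X) = 0*X = 0)
(J(m(0, -4), -11) + 159)**2 = (0 + 159)**2 = 159**2 = 25281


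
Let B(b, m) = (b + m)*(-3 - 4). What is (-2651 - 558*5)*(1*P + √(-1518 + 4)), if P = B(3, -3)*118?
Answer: -5441*I*√1514 ≈ -2.1171e+5*I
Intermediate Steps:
B(b, m) = -7*b - 7*m (B(b, m) = (b + m)*(-7) = -7*b - 7*m)
P = 0 (P = (-7*3 - 7*(-3))*118 = (-21 + 21)*118 = 0*118 = 0)
(-2651 - 558*5)*(1*P + √(-1518 + 4)) = (-2651 - 558*5)*(1*0 + √(-1518 + 4)) = (-2651 - 2790)*(0 + √(-1514)) = -5441*(0 + I*√1514) = -5441*I*√1514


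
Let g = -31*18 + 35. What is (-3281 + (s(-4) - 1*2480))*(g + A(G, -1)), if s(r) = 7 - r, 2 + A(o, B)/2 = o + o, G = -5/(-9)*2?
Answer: 27042250/9 ≈ 3.0047e+6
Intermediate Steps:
G = 10/9 (G = -5*(-⅑)*2 = (5/9)*2 = 10/9 ≈ 1.1111)
A(o, B) = -4 + 4*o (A(o, B) = -4 + 2*(o + o) = -4 + 2*(2*o) = -4 + 4*o)
g = -523 (g = -558 + 35 = -523)
(-3281 + (s(-4) - 1*2480))*(g + A(G, -1)) = (-3281 + ((7 - 1*(-4)) - 1*2480))*(-523 + (-4 + 4*(10/9))) = (-3281 + ((7 + 4) - 2480))*(-523 + (-4 + 40/9)) = (-3281 + (11 - 2480))*(-523 + 4/9) = (-3281 - 2469)*(-4703/9) = -5750*(-4703/9) = 27042250/9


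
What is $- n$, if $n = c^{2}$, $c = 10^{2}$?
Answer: $-10000$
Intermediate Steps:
$c = 100$
$n = 10000$ ($n = 100^{2} = 10000$)
$- n = \left(-1\right) 10000 = -10000$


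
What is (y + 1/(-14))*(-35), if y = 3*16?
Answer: -3355/2 ≈ -1677.5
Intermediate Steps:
y = 48
(y + 1/(-14))*(-35) = (48 + 1/(-14))*(-35) = (48 - 1/14)*(-35) = (671/14)*(-35) = -3355/2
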